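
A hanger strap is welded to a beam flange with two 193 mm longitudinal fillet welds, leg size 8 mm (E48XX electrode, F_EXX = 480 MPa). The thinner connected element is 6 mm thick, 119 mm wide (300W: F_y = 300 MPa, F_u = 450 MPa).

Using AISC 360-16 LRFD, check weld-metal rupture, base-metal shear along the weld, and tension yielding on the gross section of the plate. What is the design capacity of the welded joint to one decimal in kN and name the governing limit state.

192.8 kN (gross-section yield governs)

Weld metal: throat = 0.707×8 = 5.656 mm, L = 2×193 = 386 mm. φR_n = 0.75 × 0.6 × 480 × 5.656 × 386 = 471.6 kN.
Base metal shear (6 mm plate): yield φR_n = 1.0×0.6×300×6×386 = 416.9 kN; rupture φR_n = 0.75×0.6×450×6×386 = 469.0 kN; take 416.9 kN (yield).
Tension yield (gross): A_g = 119×6 = 714 mm². φR_n = 0.90 × 300 × 714 = 192.8 kN.
Governing: min(471.6, 416.9, 192.8) = 192.8 kN → gross-section yield.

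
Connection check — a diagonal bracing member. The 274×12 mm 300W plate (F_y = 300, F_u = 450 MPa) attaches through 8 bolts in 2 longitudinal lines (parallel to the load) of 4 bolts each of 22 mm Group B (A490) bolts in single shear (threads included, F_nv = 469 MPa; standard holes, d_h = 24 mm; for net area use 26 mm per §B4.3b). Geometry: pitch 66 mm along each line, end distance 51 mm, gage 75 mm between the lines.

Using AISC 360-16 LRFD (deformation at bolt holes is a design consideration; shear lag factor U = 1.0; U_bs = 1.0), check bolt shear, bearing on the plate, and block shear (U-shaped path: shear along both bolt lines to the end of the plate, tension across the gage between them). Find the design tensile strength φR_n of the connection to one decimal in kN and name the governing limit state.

Bolt shear: A_b = π(22)²/4 = 380.13 mm². φR_n = 0.75 × 469 × 380.13 × 8 × 1 = 1069.7 kN.
Bearing (12 mm plate, F_u = 450 MPa): end bolts L_c = 51 − 24/2 = 39, R_n = min(1.2×39×12×450, 2.4×22×12×450) = 252.72 kN/bolt; interior L_c = 66 − 24 = 42, R_n = 272.16 kN/bolt. φR_n = 0.75 × (2×252.72 + 6×272.16) = 1603.8 kN.
Block shear: shear path 2×[51+3×66] = 2×249 mm, A_gv = 5976, A_nv = 2×(249 − 3.5×26)×12 = 3792 mm²; tension across gage: (75 − 1×26)×12 = 588 mm². R_n = min(0.6×450×3792, 0.6×300×5976) + 1.0×450×588 = min(1023.8, 1075.7) + 264.6 = 1288.4 kN. φR_n = 0.75 × 1288.4 = 966.3 kN.
Governing: min(1069.7, 1603.8, 966.3) = 966.3 kN → block shear.

966.3 kN (block shear governs)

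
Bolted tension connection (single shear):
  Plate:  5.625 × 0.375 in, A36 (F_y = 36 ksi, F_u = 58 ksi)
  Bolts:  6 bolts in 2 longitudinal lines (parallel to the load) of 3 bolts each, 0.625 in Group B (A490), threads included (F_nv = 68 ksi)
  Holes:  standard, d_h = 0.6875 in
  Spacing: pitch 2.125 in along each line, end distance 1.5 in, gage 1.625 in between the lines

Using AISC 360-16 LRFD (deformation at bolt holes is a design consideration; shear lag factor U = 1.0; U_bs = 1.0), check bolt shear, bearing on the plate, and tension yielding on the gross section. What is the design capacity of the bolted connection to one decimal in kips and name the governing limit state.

Bolt shear: A_b = π(0.625)²/4 = 0.3068 in². φR_n = 0.75 × 68 × 0.3068 × 6 × 1 = 93.9 kips.
Bearing (0.375 in plate, F_u = 58 ksi): end bolts L_c = 1.5 − 0.6875/2 = 1.15625, R_n = min(1.2×1.15625×0.375×58, 2.4×0.625×0.375×58) = 30.178 kips/bolt; interior L_c = 2.125 − 0.6875 = 1.4375, R_n = 32.625 kips/bolt. φR_n = 0.75 × (2×30.178 + 4×32.625) = 143.1 kips.
Tension yield (gross): A_g = 5.625×0.375 = 2.1094 in². φR_n = 0.90 × 36 × 2.1094 = 68.3 kips.
Governing: min(93.9, 143.1, 68.3) = 68.3 kips → gross-section yield.

68.3 kips (gross-section yield governs)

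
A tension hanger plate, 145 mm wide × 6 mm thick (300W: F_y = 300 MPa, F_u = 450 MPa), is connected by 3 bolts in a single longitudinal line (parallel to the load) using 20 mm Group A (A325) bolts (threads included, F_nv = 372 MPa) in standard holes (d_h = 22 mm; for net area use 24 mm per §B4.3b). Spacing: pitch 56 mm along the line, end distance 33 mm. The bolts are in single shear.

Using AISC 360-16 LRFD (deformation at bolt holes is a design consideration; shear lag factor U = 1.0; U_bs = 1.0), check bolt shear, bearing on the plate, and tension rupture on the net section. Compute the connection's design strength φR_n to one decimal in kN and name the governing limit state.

Bolt shear: A_b = π(20)²/4 = 314.16 mm². φR_n = 0.75 × 372 × 314.16 × 3 × 1 = 263.0 kN.
Bearing (6 mm plate, F_u = 450 MPa): end bolts L_c = 33 − 22/2 = 22, R_n = min(1.2×22×6×450, 2.4×20×6×450) = 71.28 kN/bolt; interior L_c = 56 − 22 = 34, R_n = 110.16 kN/bolt. φR_n = 0.75 × (1×71.28 + 2×110.16) = 218.7 kN.
Tension rupture (net): A_n = (145 − 1×24)×6 = 726 mm² (U = 1.0, A_e = A_n). φR_n = 0.75 × 450 × 726 = 245.0 kN.
Governing: min(263.0, 218.7, 245.0) = 218.7 kN → bearing.

218.7 kN (bearing governs)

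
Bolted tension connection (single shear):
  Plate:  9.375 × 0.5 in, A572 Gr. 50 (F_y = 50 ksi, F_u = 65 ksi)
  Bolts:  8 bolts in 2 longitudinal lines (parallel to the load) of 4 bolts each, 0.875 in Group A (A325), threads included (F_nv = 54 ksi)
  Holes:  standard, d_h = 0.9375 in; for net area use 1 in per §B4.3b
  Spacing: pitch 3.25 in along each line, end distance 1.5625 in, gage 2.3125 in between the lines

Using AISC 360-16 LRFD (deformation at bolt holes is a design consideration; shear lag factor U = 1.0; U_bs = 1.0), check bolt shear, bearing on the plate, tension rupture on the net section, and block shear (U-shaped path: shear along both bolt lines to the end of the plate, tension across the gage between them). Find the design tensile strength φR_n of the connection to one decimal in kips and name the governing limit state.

Bolt shear: A_b = π(0.875)²/4 = 0.60132 in². φR_n = 0.75 × 54 × 0.60132 × 8 × 1 = 194.8 kips.
Bearing (0.5 in plate, F_u = 65 ksi): end bolts L_c = 1.5625 − 0.9375/2 = 1.09375, R_n = min(1.2×1.09375×0.5×65, 2.4×0.875×0.5×65) = 42.656 kips/bolt; interior L_c = 3.25 − 0.9375 = 2.3125, R_n = 68.25 kips/bolt. φR_n = 0.75 × (2×42.656 + 6×68.25) = 371.1 kips.
Tension rupture (net): A_n = (9.375 − 2×1)×0.5 = 3.6875 in² (U = 1.0, A_e = A_n). φR_n = 0.75 × 65 × 3.6875 = 179.8 kips.
Block shear: shear path 2×[1.5625+3×3.25] = 2×11.3125 in, A_gv = 11.313, A_nv = 2×(11.3125 − 3.5×1)×0.5 = 7.8125 in²; tension across gage: (2.3125 − 1×1)×0.5 = 0.65625 in². R_n = min(0.6×65×7.8125, 0.6×50×11.313) + 1.0×65×0.65625 = min(304.69, 339.39) + 42.656 = 347.35 kips. φR_n = 0.75 × 347.35 = 260.5 kips.
Governing: min(194.8, 371.1, 179.8, 260.5) = 179.8 kips → net-section rupture.

179.8 kips (net-section rupture governs)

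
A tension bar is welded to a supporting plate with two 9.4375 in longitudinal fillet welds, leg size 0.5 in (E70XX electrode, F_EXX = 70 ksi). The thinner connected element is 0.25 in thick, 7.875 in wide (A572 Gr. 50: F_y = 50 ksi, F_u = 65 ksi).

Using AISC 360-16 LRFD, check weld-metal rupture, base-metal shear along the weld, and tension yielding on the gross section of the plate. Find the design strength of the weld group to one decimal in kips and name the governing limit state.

88.6 kips (gross-section yield governs)

Weld metal: throat = 0.707×0.5 = 0.3535 in, L = 2×9.4375 = 18.875 in. φR_n = 0.75 × 0.6 × 70 × 0.3535 × 18.875 = 210.2 kips.
Base metal shear (0.25 in plate): yield φR_n = 1.0×0.6×50×0.25×18.875 = 141.6 kips; rupture φR_n = 0.75×0.6×65×0.25×18.875 = 138.0 kips; take 138.0 kips (rupture).
Tension yield (gross): A_g = 7.875×0.25 = 1.9688 in². φR_n = 0.90 × 50 × 1.9688 = 88.6 kips.
Governing: min(210.2, 138.0, 88.6) = 88.6 kips → gross-section yield.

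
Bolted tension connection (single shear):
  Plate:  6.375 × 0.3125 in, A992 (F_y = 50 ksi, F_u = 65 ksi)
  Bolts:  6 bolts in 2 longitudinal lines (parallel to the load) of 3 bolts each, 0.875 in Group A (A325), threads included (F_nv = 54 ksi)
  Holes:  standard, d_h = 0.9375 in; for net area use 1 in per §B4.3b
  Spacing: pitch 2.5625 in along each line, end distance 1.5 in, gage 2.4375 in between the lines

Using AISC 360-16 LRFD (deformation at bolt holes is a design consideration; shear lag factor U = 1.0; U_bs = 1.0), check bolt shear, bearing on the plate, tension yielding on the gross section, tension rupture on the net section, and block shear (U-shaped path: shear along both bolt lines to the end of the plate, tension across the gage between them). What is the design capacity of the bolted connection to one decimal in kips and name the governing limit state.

66.7 kips (net-section rupture governs)

Bolt shear: A_b = π(0.875)²/4 = 0.60132 in². φR_n = 0.75 × 54 × 0.60132 × 6 × 1 = 146.1 kips.
Bearing (0.3125 in plate, F_u = 65 ksi): end bolts L_c = 1.5 − 0.9375/2 = 1.03125, R_n = min(1.2×1.03125×0.3125×65, 2.4×0.875×0.3125×65) = 25.137 kips/bolt; interior L_c = 2.5625 − 0.9375 = 1.625, R_n = 39.609 kips/bolt. φR_n = 0.75 × (2×25.137 + 4×39.609) = 156.5 kips.
Tension yield (gross): A_g = 6.375×0.3125 = 1.9922 in². φR_n = 0.90 × 50 × 1.9922 = 89.6 kips.
Tension rupture (net): A_n = (6.375 − 2×1)×0.3125 = 1.3672 in² (U = 1.0, A_e = A_n). φR_n = 0.75 × 65 × 1.3672 = 66.7 kips.
Block shear: shear path 2×[1.5+2×2.5625] = 2×6.625 in, A_gv = 4.1406, A_nv = 2×(6.625 − 2.5×1)×0.3125 = 2.5781 in²; tension across gage: (2.4375 − 1×1)×0.3125 = 0.44922 in². R_n = min(0.6×65×2.5781, 0.6×50×4.1406) + 1.0×65×0.44922 = min(100.55, 124.22) + 29.199 = 129.75 kips. φR_n = 0.75 × 129.75 = 97.3 kips.
Governing: min(146.1, 156.5, 89.6, 66.7, 97.3) = 66.7 kips → net-section rupture.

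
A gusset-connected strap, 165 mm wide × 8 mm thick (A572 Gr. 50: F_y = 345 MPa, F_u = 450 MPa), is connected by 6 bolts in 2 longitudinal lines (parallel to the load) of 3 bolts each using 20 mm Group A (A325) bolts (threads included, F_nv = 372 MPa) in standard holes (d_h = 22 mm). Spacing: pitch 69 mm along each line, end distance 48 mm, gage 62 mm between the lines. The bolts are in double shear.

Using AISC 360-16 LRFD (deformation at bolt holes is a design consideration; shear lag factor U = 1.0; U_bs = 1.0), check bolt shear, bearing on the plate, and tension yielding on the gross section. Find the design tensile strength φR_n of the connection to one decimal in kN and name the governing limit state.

Bolt shear: A_b = π(20)²/4 = 314.16 mm². φR_n = 0.75 × 372 × 314.16 × 6 × 2 = 1051.8 kN.
Bearing (8 mm plate, F_u = 450 MPa): end bolts L_c = 48 − 22/2 = 37, R_n = min(1.2×37×8×450, 2.4×20×8×450) = 159.84 kN/bolt; interior L_c = 69 − 22 = 47, R_n = 172.8 kN/bolt. φR_n = 0.75 × (2×159.84 + 4×172.8) = 758.2 kN.
Tension yield (gross): A_g = 165×8 = 1320 mm². φR_n = 0.90 × 345 × 1320 = 409.9 kN.
Governing: min(1051.8, 758.2, 409.9) = 409.9 kN → gross-section yield.

409.9 kN (gross-section yield governs)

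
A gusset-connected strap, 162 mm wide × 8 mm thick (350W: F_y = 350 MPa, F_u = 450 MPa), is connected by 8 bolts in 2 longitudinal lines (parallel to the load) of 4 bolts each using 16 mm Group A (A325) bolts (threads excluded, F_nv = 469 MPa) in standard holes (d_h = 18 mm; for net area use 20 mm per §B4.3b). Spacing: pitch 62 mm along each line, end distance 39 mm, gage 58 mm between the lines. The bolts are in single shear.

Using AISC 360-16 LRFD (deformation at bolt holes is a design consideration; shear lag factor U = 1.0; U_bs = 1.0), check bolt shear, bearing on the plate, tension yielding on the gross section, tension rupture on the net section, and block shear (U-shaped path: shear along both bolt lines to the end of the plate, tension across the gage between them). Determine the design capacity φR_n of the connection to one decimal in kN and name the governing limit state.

Bolt shear: A_b = π(16)²/4 = 201.06 mm². φR_n = 0.75 × 469 × 201.06 × 8 × 1 = 565.8 kN.
Bearing (8 mm plate, F_u = 450 MPa): end bolts L_c = 39 − 18/2 = 30, R_n = min(1.2×30×8×450, 2.4×16×8×450) = 129.6 kN/bolt; interior L_c = 62 − 18 = 44, R_n = 138.24 kN/bolt. φR_n = 0.75 × (2×129.6 + 6×138.24) = 816.5 kN.
Tension yield (gross): A_g = 162×8 = 1296 mm². φR_n = 0.90 × 350 × 1296 = 408.2 kN.
Tension rupture (net): A_n = (162 − 2×20)×8 = 976 mm² (U = 1.0, A_e = A_n). φR_n = 0.75 × 450 × 976 = 329.4 kN.
Block shear: shear path 2×[39+3×62] = 2×225 mm, A_gv = 3600, A_nv = 2×(225 − 3.5×20)×8 = 2480 mm²; tension across gage: (58 − 1×20)×8 = 304 mm². R_n = min(0.6×450×2480, 0.6×350×3600) + 1.0×450×304 = min(669.6, 756) + 136.8 = 806.4 kN. φR_n = 0.75 × 806.4 = 604.8 kN.
Governing: min(565.8, 816.5, 408.2, 329.4, 604.8) = 329.4 kN → net-section rupture.

329.4 kN (net-section rupture governs)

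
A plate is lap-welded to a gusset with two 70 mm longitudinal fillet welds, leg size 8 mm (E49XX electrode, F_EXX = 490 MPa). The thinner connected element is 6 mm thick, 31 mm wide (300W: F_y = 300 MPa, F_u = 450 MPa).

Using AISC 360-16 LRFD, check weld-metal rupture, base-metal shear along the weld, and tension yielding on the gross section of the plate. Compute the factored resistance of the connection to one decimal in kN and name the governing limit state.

Weld metal: throat = 0.707×8 = 5.656 mm, L = 2×70 = 140 mm. φR_n = 0.75 × 0.6 × 490 × 5.656 × 140 = 174.6 kN.
Base metal shear (6 mm plate): yield φR_n = 1.0×0.6×300×6×140 = 151.2 kN; rupture φR_n = 0.75×0.6×450×6×140 = 170.1 kN; take 151.2 kN (yield).
Tension yield (gross): A_g = 31×6 = 186 mm². φR_n = 0.90 × 300 × 186 = 50.2 kN.
Governing: min(174.6, 151.2, 50.2) = 50.2 kN → gross-section yield.

50.2 kN (gross-section yield governs)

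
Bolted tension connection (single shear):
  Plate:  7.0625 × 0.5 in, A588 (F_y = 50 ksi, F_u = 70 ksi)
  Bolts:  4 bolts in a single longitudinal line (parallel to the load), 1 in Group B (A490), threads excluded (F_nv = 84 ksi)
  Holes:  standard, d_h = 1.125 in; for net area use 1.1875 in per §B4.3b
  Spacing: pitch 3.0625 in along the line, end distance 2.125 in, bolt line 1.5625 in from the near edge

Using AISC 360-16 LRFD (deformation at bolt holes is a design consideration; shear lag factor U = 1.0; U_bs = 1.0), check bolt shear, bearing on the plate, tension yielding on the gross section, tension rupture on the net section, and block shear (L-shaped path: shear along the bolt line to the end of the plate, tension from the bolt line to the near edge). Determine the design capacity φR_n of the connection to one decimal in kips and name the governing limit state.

Bolt shear: A_b = π(1)²/4 = 0.7854 in². φR_n = 0.75 × 84 × 0.7854 × 4 × 1 = 197.9 kips.
Bearing (0.5 in plate, F_u = 70 ksi): end bolts L_c = 2.125 − 1.125/2 = 1.5625, R_n = min(1.2×1.5625×0.5×70, 2.4×1×0.5×70) = 65.625 kips/bolt; interior L_c = 3.0625 − 1.125 = 1.9375, R_n = 81.375 kips/bolt. φR_n = 0.75 × (1×65.625 + 3×81.375) = 232.3 kips.
Tension yield (gross): A_g = 7.0625×0.5 = 3.5313 in². φR_n = 0.90 × 50 × 3.5313 = 158.9 kips.
Tension rupture (net): A_n = (7.0625 − 1×1.1875)×0.5 = 2.9375 in² (U = 1.0, A_e = A_n). φR_n = 0.75 × 70 × 2.9375 = 154.2 kips.
Block shear: shear path 1×[2.125+3×3.0625] = 1×11.3125 in, A_gv = 5.6563, A_nv = 1×(11.3125 − 3.5×1.1875)×0.5 = 3.5781 in²; tension to near edge: (1.5625 − 0.5×1.1875)×0.5 = 0.48438 in². R_n = min(0.6×70×3.5781, 0.6×50×5.6563) + 1.0×70×0.48438 = min(150.28, 169.69) + 33.907 = 184.19 kips. φR_n = 0.75 × 184.19 = 138.1 kips.
Governing: min(197.9, 232.3, 158.9, 154.2, 138.1) = 138.1 kips → block shear.

138.1 kips (block shear governs)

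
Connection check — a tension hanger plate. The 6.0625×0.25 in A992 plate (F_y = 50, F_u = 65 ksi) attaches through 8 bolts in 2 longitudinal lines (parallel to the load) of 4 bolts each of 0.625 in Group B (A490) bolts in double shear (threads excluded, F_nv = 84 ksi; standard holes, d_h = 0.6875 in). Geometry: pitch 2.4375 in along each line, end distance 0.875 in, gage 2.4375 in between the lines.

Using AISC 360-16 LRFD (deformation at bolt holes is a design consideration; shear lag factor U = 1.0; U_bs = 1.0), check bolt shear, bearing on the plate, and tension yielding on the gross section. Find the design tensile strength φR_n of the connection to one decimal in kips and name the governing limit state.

68.2 kips (gross-section yield governs)

Bolt shear: A_b = π(0.625)²/4 = 0.3068 in². φR_n = 0.75 × 84 × 0.3068 × 8 × 2 = 309.3 kips.
Bearing (0.25 in plate, F_u = 65 ksi): end bolts L_c = 0.875 − 0.6875/2 = 0.53125, R_n = min(1.2×0.53125×0.25×65, 2.4×0.625×0.25×65) = 10.359 kips/bolt; interior L_c = 2.4375 − 0.6875 = 1.75, R_n = 24.375 kips/bolt. φR_n = 0.75 × (2×10.359 + 6×24.375) = 125.2 kips.
Tension yield (gross): A_g = 6.0625×0.25 = 1.5156 in². φR_n = 0.90 × 50 × 1.5156 = 68.2 kips.
Governing: min(309.3, 125.2, 68.2) = 68.2 kips → gross-section yield.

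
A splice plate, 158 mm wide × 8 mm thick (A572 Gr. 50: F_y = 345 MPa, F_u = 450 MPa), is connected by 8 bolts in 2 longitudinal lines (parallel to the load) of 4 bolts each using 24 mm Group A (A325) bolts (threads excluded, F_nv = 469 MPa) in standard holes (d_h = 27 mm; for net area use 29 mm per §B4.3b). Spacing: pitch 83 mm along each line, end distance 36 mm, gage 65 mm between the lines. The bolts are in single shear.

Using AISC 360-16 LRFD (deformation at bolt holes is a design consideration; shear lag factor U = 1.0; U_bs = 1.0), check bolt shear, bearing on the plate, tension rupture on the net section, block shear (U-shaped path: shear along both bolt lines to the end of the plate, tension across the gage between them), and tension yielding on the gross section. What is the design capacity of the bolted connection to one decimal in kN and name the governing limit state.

Bolt shear: A_b = π(24)²/4 = 452.39 mm². φR_n = 0.75 × 469 × 452.39 × 8 × 1 = 1273.0 kN.
Bearing (8 mm plate, F_u = 450 MPa): end bolts L_c = 36 − 27/2 = 22.5, R_n = min(1.2×22.5×8×450, 2.4×24×8×450) = 97.2 kN/bolt; interior L_c = 83 − 27 = 56, R_n = 207.36 kN/bolt. φR_n = 0.75 × (2×97.2 + 6×207.36) = 1078.9 kN.
Tension rupture (net): A_n = (158 − 2×29)×8 = 800 mm² (U = 1.0, A_e = A_n). φR_n = 0.75 × 450 × 800 = 270.0 kN.
Block shear: shear path 2×[36+3×83] = 2×285 mm, A_gv = 4560, A_nv = 2×(285 − 3.5×29)×8 = 2936 mm²; tension across gage: (65 − 1×29)×8 = 288 mm². R_n = min(0.6×450×2936, 0.6×345×4560) + 1.0×450×288 = min(792.72, 943.92) + 129.6 = 922.32 kN. φR_n = 0.75 × 922.32 = 691.7 kN.
Tension yield (gross): A_g = 158×8 = 1264 mm². φR_n = 0.90 × 345 × 1264 = 392.5 kN.
Governing: min(1273.0, 1078.9, 270.0, 691.7, 392.5) = 270.0 kN → net-section rupture.

270.0 kN (net-section rupture governs)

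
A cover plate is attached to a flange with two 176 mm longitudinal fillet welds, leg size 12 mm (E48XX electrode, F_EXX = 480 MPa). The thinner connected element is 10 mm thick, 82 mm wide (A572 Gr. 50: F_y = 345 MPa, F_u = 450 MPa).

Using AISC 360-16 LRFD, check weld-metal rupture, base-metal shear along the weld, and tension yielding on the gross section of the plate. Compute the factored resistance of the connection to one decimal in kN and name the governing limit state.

254.6 kN (gross-section yield governs)

Weld metal: throat = 0.707×12 = 8.484 mm, L = 2×176 = 352 mm. φR_n = 0.75 × 0.6 × 480 × 8.484 × 352 = 645.1 kN.
Base metal shear (10 mm plate): yield φR_n = 1.0×0.6×345×10×352 = 728.6 kN; rupture φR_n = 0.75×0.6×450×10×352 = 712.8 kN; take 712.8 kN (rupture).
Tension yield (gross): A_g = 82×10 = 820 mm². φR_n = 0.90 × 345 × 820 = 254.6 kN.
Governing: min(645.1, 712.8, 254.6) = 254.6 kN → gross-section yield.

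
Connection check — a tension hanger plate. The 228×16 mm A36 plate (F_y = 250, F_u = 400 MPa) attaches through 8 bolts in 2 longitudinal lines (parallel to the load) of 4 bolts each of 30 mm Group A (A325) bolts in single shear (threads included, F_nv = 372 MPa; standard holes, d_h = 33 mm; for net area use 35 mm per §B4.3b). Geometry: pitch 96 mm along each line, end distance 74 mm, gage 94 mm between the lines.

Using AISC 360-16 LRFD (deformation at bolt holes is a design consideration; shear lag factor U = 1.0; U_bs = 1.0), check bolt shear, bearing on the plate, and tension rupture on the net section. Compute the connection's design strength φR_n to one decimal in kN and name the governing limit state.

758.4 kN (net-section rupture governs)

Bolt shear: A_b = π(30)²/4 = 706.86 mm². φR_n = 0.75 × 372 × 706.86 × 8 × 1 = 1577.7 kN.
Bearing (16 mm plate, F_u = 400 MPa): end bolts L_c = 74 − 33/2 = 57.5, R_n = min(1.2×57.5×16×400, 2.4×30×16×400) = 441.6 kN/bolt; interior L_c = 96 − 33 = 63, R_n = 460.8 kN/bolt. φR_n = 0.75 × (2×441.6 + 6×460.8) = 2736.0 kN.
Tension rupture (net): A_n = (228 − 2×35)×16 = 2528 mm² (U = 1.0, A_e = A_n). φR_n = 0.75 × 400 × 2528 = 758.4 kN.
Governing: min(1577.7, 2736.0, 758.4) = 758.4 kN → net-section rupture.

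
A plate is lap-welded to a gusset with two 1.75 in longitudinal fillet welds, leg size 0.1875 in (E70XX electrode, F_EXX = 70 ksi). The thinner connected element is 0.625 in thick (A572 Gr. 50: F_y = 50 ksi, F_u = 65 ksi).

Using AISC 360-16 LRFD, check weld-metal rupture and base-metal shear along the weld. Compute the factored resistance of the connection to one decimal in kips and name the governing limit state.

14.6 kips (weld metal governs)

Weld metal: throat = 0.707×0.1875 = 0.13256 in, L = 2×1.75 = 3.5 in. φR_n = 0.75 × 0.6 × 70 × 0.13256 × 3.5 = 14.6 kips.
Base metal shear (0.625 in plate): yield φR_n = 1.0×0.6×50×0.625×3.5 = 65.6 kips; rupture φR_n = 0.75×0.6×65×0.625×3.5 = 64.0 kips; take 64.0 kips (rupture).
Governing: min(14.6, 64.0) = 14.6 kips → weld metal.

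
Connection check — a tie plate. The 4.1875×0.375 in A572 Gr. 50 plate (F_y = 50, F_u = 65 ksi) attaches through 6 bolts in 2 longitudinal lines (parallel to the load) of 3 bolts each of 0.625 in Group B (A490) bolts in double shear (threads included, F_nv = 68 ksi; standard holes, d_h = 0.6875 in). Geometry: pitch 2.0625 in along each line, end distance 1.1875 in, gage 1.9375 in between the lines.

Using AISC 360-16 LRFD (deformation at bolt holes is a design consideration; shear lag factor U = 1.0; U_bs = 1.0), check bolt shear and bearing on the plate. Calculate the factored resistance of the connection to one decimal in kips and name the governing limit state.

Bolt shear: A_b = π(0.625)²/4 = 0.3068 in². φR_n = 0.75 × 68 × 0.3068 × 6 × 2 = 187.8 kips.
Bearing (0.375 in plate, F_u = 65 ksi): end bolts L_c = 1.1875 − 0.6875/2 = 0.84375, R_n = min(1.2×0.84375×0.375×65, 2.4×0.625×0.375×65) = 24.68 kips/bolt; interior L_c = 2.0625 − 0.6875 = 1.375, R_n = 36.563 kips/bolt. φR_n = 0.75 × (2×24.68 + 4×36.563) = 146.7 kips.
Governing: min(187.8, 146.7) = 146.7 kips → bearing.

146.7 kips (bearing governs)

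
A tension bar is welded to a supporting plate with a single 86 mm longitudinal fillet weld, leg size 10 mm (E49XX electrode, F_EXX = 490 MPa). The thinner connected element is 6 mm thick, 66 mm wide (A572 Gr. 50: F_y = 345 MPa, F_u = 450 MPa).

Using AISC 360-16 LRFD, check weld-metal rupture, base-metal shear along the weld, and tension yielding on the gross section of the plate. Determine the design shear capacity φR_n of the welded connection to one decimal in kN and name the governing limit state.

104.5 kN (base-metal shear governs)

Weld metal: throat = 0.707×10 = 7.07 mm, L = 86 mm. φR_n = 0.75 × 0.6 × 490 × 7.07 × 86 = 134.1 kN.
Base metal shear (6 mm plate): yield φR_n = 1.0×0.6×345×6×86 = 106.8 kN; rupture φR_n = 0.75×0.6×450×6×86 = 104.5 kN; take 104.5 kN (rupture).
Tension yield (gross): A_g = 66×6 = 396 mm². φR_n = 0.90 × 345 × 396 = 123.0 kN.
Governing: min(134.1, 104.5, 123.0) = 104.5 kN → base-metal shear.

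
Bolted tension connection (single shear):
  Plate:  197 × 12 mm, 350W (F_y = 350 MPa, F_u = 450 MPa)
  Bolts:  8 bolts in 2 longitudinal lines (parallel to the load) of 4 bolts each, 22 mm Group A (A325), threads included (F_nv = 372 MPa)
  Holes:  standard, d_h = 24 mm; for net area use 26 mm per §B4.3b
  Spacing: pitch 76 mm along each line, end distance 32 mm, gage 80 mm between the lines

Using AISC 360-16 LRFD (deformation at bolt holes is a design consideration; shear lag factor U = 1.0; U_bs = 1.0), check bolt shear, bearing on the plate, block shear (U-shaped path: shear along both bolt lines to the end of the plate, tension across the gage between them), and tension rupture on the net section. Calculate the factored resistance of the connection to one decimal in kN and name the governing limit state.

Bolt shear: A_b = π(22)²/4 = 380.13 mm². φR_n = 0.75 × 372 × 380.13 × 8 × 1 = 848.5 kN.
Bearing (12 mm plate, F_u = 450 MPa): end bolts L_c = 32 − 24/2 = 20, R_n = min(1.2×20×12×450, 2.4×22×12×450) = 129.6 kN/bolt; interior L_c = 76 − 24 = 52, R_n = 285.12 kN/bolt. φR_n = 0.75 × (2×129.6 + 6×285.12) = 1477.4 kN.
Block shear: shear path 2×[32+3×76] = 2×260 mm, A_gv = 6240, A_nv = 2×(260 − 3.5×26)×12 = 4056 mm²; tension across gage: (80 − 1×26)×12 = 648 mm². R_n = min(0.6×450×4056, 0.6×350×6240) + 1.0×450×648 = min(1095.1, 1310.4) + 291.6 = 1386.7 kN. φR_n = 0.75 × 1386.7 = 1040.0 kN.
Tension rupture (net): A_n = (197 − 2×26)×12 = 1740 mm² (U = 1.0, A_e = A_n). φR_n = 0.75 × 450 × 1740 = 587.3 kN.
Governing: min(848.5, 1477.4, 1040.0, 587.3) = 587.3 kN → net-section rupture.

587.3 kN (net-section rupture governs)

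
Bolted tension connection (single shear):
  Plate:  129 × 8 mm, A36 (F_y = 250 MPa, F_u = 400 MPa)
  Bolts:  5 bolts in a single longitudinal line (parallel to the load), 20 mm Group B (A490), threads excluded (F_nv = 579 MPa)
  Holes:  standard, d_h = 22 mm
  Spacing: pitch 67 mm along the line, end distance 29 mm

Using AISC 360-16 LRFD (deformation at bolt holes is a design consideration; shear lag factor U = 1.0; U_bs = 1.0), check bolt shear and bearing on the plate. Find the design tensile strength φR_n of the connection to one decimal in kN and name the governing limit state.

Bolt shear: A_b = π(20)²/4 = 314.16 mm². φR_n = 0.75 × 579 × 314.16 × 5 × 1 = 682.1 kN.
Bearing (8 mm plate, F_u = 400 MPa): end bolts L_c = 29 − 22/2 = 18, R_n = min(1.2×18×8×400, 2.4×20×8×400) = 69.12 kN/bolt; interior L_c = 67 − 22 = 45, R_n = 153.6 kN/bolt. φR_n = 0.75 × (1×69.12 + 4×153.6) = 512.6 kN.
Governing: min(682.1, 512.6) = 512.6 kN → bearing.

512.6 kN (bearing governs)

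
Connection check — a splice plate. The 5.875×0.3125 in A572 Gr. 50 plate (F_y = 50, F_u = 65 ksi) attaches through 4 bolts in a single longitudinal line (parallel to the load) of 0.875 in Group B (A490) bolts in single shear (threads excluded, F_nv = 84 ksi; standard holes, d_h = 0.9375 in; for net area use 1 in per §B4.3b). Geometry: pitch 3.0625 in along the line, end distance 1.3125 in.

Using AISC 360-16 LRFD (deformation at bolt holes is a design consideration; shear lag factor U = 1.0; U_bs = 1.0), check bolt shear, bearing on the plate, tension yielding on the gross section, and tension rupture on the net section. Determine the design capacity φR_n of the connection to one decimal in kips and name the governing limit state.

74.3 kips (net-section rupture governs)

Bolt shear: A_b = π(0.875)²/4 = 0.60132 in². φR_n = 0.75 × 84 × 0.60132 × 4 × 1 = 151.5 kips.
Bearing (0.3125 in plate, F_u = 65 ksi): end bolts L_c = 1.3125 − 0.9375/2 = 0.84375, R_n = min(1.2×0.84375×0.3125×65, 2.4×0.875×0.3125×65) = 20.566 kips/bolt; interior L_c = 3.0625 − 0.9375 = 2.125, R_n = 42.656 kips/bolt. φR_n = 0.75 × (1×20.566 + 3×42.656) = 111.4 kips.
Tension yield (gross): A_g = 5.875×0.3125 = 1.8359 in². φR_n = 0.90 × 50 × 1.8359 = 82.6 kips.
Tension rupture (net): A_n = (5.875 − 1×1)×0.3125 = 1.5234 in² (U = 1.0, A_e = A_n). φR_n = 0.75 × 65 × 1.5234 = 74.3 kips.
Governing: min(151.5, 111.4, 82.6, 74.3) = 74.3 kips → net-section rupture.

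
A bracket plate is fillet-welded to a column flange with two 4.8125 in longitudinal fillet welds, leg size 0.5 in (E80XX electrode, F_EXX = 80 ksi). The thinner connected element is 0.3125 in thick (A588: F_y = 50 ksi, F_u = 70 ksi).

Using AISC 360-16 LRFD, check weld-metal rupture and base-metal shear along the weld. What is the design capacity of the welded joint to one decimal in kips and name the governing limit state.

90.2 kips (base-metal shear governs)

Weld metal: throat = 0.707×0.5 = 0.3535 in, L = 2×4.8125 = 9.625 in. φR_n = 0.75 × 0.6 × 80 × 0.3535 × 9.625 = 122.5 kips.
Base metal shear (0.3125 in plate): yield φR_n = 1.0×0.6×50×0.3125×9.625 = 90.2 kips; rupture φR_n = 0.75×0.6×70×0.3125×9.625 = 94.7 kips; take 90.2 kips (yield).
Governing: min(122.5, 90.2) = 90.2 kips → base-metal shear.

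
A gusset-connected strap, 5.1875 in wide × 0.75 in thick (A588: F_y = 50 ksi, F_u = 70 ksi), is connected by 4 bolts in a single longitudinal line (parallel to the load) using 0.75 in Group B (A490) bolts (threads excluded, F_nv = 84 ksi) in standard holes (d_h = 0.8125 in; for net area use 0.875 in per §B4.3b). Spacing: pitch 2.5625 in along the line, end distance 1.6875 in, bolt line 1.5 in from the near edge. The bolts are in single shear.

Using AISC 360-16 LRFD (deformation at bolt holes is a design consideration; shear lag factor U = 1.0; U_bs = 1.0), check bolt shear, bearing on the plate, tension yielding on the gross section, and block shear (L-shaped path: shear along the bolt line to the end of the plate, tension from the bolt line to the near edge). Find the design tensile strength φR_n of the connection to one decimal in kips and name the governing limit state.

Bolt shear: A_b = π(0.75)²/4 = 0.44179 in². φR_n = 0.75 × 84 × 0.44179 × 4 × 1 = 111.3 kips.
Bearing (0.75 in plate, F_u = 70 ksi): end bolts L_c = 1.6875 − 0.8125/2 = 1.28125, R_n = min(1.2×1.28125×0.75×70, 2.4×0.75×0.75×70) = 80.719 kips/bolt; interior L_c = 2.5625 − 0.8125 = 1.75, R_n = 94.5 kips/bolt. φR_n = 0.75 × (1×80.719 + 3×94.5) = 273.2 kips.
Tension yield (gross): A_g = 5.1875×0.75 = 3.8906 in². φR_n = 0.90 × 50 × 3.8906 = 175.1 kips.
Block shear: shear path 1×[1.6875+3×2.5625] = 1×9.375 in, A_gv = 7.0313, A_nv = 1×(9.375 − 3.5×0.875)×0.75 = 4.7344 in²; tension to near edge: (1.5 − 0.5×0.875)×0.75 = 0.79688 in². R_n = min(0.6×70×4.7344, 0.6×50×7.0313) + 1.0×70×0.79688 = min(198.84, 210.94) + 55.782 = 254.62 kips. φR_n = 0.75 × 254.62 = 191.0 kips.
Governing: min(111.3, 273.2, 175.1, 191.0) = 111.3 kips → bolt shear.

111.3 kips (bolt shear governs)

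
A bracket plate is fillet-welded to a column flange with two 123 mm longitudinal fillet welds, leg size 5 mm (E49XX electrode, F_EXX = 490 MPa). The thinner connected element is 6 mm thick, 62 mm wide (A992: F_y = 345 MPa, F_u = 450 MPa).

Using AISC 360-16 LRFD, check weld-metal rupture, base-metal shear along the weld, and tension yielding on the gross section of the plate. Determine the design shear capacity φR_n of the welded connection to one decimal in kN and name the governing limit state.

Weld metal: throat = 0.707×5 = 3.535 mm, L = 2×123 = 246 mm. φR_n = 0.75 × 0.6 × 490 × 3.535 × 246 = 191.7 kN.
Base metal shear (6 mm plate): yield φR_n = 1.0×0.6×345×6×246 = 305.5 kN; rupture φR_n = 0.75×0.6×450×6×246 = 298.9 kN; take 298.9 kN (rupture).
Tension yield (gross): A_g = 62×6 = 372 mm². φR_n = 0.90 × 345 × 372 = 115.5 kN.
Governing: min(191.7, 298.9, 115.5) = 115.5 kN → gross-section yield.

115.5 kN (gross-section yield governs)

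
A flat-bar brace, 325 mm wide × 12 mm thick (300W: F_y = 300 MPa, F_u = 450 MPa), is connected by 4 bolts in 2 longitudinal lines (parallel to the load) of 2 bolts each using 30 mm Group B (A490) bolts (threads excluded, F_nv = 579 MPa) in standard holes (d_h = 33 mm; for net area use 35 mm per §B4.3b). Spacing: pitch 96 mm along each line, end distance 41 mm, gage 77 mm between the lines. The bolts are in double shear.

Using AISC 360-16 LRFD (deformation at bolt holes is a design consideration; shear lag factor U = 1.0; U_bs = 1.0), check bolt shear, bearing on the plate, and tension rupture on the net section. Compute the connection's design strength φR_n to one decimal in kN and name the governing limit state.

821.3 kN (bearing governs)

Bolt shear: A_b = π(30)²/4 = 706.86 mm². φR_n = 0.75 × 579 × 706.86 × 4 × 2 = 2455.6 kN.
Bearing (12 mm plate, F_u = 450 MPa): end bolts L_c = 41 − 33/2 = 24.5, R_n = min(1.2×24.5×12×450, 2.4×30×12×450) = 158.76 kN/bolt; interior L_c = 96 − 33 = 63, R_n = 388.8 kN/bolt. φR_n = 0.75 × (2×158.76 + 2×388.8) = 821.3 kN.
Tension rupture (net): A_n = (325 − 2×35)×12 = 3060 mm² (U = 1.0, A_e = A_n). φR_n = 0.75 × 450 × 3060 = 1032.8 kN.
Governing: min(2455.6, 821.3, 1032.8) = 821.3 kN → bearing.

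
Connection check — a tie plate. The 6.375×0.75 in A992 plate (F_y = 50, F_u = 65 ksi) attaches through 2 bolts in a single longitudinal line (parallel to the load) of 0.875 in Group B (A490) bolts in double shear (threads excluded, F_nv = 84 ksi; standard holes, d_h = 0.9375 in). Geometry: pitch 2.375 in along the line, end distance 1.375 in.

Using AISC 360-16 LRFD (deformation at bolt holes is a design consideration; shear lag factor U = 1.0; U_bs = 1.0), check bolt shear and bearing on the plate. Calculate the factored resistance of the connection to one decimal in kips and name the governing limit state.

Bolt shear: A_b = π(0.875)²/4 = 0.60132 in². φR_n = 0.75 × 84 × 0.60132 × 2 × 2 = 151.5 kips.
Bearing (0.75 in plate, F_u = 65 ksi): end bolts L_c = 1.375 − 0.9375/2 = 0.90625, R_n = min(1.2×0.90625×0.75×65, 2.4×0.875×0.75×65) = 53.016 kips/bolt; interior L_c = 2.375 − 0.9375 = 1.4375, R_n = 84.094 kips/bolt. φR_n = 0.75 × (1×53.016 + 1×84.094) = 102.8 kips.
Governing: min(151.5, 102.8) = 102.8 kips → bearing.

102.8 kips (bearing governs)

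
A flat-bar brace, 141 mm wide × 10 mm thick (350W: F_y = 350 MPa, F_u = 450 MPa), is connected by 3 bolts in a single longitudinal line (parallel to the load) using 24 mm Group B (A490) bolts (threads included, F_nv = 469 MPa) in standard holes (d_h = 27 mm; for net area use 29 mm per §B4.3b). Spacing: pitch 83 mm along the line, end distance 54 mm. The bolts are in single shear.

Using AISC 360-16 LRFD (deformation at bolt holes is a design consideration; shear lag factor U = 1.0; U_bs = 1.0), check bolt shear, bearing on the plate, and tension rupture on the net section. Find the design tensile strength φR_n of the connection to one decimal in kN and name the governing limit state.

378.0 kN (net-section rupture governs)

Bolt shear: A_b = π(24)²/4 = 452.39 mm². φR_n = 0.75 × 469 × 452.39 × 3 × 1 = 477.4 kN.
Bearing (10 mm plate, F_u = 450 MPa): end bolts L_c = 54 − 27/2 = 40.5, R_n = min(1.2×40.5×10×450, 2.4×24×10×450) = 218.7 kN/bolt; interior L_c = 83 − 27 = 56, R_n = 259.2 kN/bolt. φR_n = 0.75 × (1×218.7 + 2×259.2) = 552.8 kN.
Tension rupture (net): A_n = (141 − 1×29)×10 = 1120 mm² (U = 1.0, A_e = A_n). φR_n = 0.75 × 450 × 1120 = 378.0 kN.
Governing: min(477.4, 552.8, 378.0) = 378.0 kN → net-section rupture.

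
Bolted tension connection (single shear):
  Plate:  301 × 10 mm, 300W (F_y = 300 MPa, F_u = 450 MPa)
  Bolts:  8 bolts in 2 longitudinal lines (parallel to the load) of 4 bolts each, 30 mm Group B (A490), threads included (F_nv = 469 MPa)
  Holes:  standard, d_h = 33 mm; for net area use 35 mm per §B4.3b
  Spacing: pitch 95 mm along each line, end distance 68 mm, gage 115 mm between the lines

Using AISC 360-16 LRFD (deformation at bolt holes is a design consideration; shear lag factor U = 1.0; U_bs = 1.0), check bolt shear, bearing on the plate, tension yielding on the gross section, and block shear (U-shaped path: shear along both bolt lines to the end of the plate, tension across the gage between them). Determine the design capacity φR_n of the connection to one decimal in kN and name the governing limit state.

812.7 kN (gross-section yield governs)

Bolt shear: A_b = π(30)²/4 = 706.86 mm². φR_n = 0.75 × 469 × 706.86 × 8 × 1 = 1989.1 kN.
Bearing (10 mm plate, F_u = 450 MPa): end bolts L_c = 68 − 33/2 = 51.5, R_n = min(1.2×51.5×10×450, 2.4×30×10×450) = 278.1 kN/bolt; interior L_c = 95 − 33 = 62, R_n = 324 kN/bolt. φR_n = 0.75 × (2×278.1 + 6×324) = 1875.2 kN.
Tension yield (gross): A_g = 301×10 = 3010 mm². φR_n = 0.90 × 300 × 3010 = 812.7 kN.
Block shear: shear path 2×[68+3×95] = 2×353 mm, A_gv = 7060, A_nv = 2×(353 − 3.5×35)×10 = 4610 mm²; tension across gage: (115 − 1×35)×10 = 800 mm². R_n = min(0.6×450×4610, 0.6×300×7060) + 1.0×450×800 = min(1244.7, 1270.8) + 360 = 1604.7 kN. φR_n = 0.75 × 1604.7 = 1203.5 kN.
Governing: min(1989.1, 1875.2, 812.7, 1203.5) = 812.7 kN → gross-section yield.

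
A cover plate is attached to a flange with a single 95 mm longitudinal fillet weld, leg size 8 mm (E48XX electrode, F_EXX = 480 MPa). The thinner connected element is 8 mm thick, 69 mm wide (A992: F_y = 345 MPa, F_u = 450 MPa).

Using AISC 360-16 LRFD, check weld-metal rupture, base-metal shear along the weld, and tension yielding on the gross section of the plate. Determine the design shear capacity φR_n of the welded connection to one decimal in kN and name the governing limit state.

Weld metal: throat = 0.707×8 = 5.656 mm, L = 95 mm. φR_n = 0.75 × 0.6 × 480 × 5.656 × 95 = 116.1 kN.
Base metal shear (8 mm plate): yield φR_n = 1.0×0.6×345×8×95 = 157.3 kN; rupture φR_n = 0.75×0.6×450×8×95 = 153.9 kN; take 153.9 kN (rupture).
Tension yield (gross): A_g = 69×8 = 552 mm². φR_n = 0.90 × 345 × 552 = 171.4 kN.
Governing: min(116.1, 153.9, 171.4) = 116.1 kN → weld metal.

116.1 kN (weld metal governs)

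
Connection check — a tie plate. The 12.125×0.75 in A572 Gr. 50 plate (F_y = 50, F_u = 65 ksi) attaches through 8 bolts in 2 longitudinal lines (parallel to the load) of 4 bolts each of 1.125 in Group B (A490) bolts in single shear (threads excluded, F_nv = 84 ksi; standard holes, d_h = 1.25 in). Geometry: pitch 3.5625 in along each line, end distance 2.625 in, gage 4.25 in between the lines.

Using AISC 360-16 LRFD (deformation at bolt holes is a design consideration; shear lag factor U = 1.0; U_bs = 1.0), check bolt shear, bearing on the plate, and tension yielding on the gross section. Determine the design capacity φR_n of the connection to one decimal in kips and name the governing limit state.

409.2 kips (gross-section yield governs)

Bolt shear: A_b = π(1.125)²/4 = 0.99402 in². φR_n = 0.75 × 84 × 0.99402 × 8 × 1 = 501.0 kips.
Bearing (0.75 in plate, F_u = 65 ksi): end bolts L_c = 2.625 − 1.25/2 = 2, R_n = min(1.2×2×0.75×65, 2.4×1.125×0.75×65) = 117 kips/bolt; interior L_c = 3.5625 − 1.25 = 2.3125, R_n = 131.63 kips/bolt. φR_n = 0.75 × (2×117 + 6×131.63) = 767.8 kips.
Tension yield (gross): A_g = 12.125×0.75 = 9.0938 in². φR_n = 0.90 × 50 × 9.0938 = 409.2 kips.
Governing: min(501.0, 767.8, 409.2) = 409.2 kips → gross-section yield.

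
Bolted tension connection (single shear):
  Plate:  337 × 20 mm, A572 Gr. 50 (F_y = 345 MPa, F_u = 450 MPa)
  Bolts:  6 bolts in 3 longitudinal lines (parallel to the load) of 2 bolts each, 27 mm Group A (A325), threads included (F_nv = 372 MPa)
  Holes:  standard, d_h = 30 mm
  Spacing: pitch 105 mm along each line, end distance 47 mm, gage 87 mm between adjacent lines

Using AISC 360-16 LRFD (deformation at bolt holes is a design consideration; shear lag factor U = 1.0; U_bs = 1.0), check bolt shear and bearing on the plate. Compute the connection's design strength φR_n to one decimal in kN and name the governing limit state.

958.5 kN (bolt shear governs)

Bolt shear: A_b = π(27)²/4 = 572.56 mm². φR_n = 0.75 × 372 × 572.56 × 6 × 1 = 958.5 kN.
Bearing (20 mm plate, F_u = 450 MPa): end bolts L_c = 47 − 30/2 = 32, R_n = min(1.2×32×20×450, 2.4×27×20×450) = 345.6 kN/bolt; interior L_c = 105 − 30 = 75, R_n = 583.2 kN/bolt. φR_n = 0.75 × (3×345.6 + 3×583.2) = 2089.8 kN.
Governing: min(958.5, 2089.8) = 958.5 kN → bolt shear.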